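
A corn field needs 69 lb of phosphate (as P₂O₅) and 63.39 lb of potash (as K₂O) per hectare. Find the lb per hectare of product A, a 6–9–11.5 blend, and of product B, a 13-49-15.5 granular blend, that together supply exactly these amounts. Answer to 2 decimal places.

Per-hectare balance (a = product A, b = product B):
P₂O₅: 0.09·a + 0.49·b = 69
K₂O: 0.115·a + 0.155·b = 63.39
From row1: a = (69 − 0.49·b) / 0.09.
Into row2: 0.115·(69 − 0.49·b)/0.09 + 0.155·b = 63.39 → b = 52.592, a = 480.333.

480.33 lb product A, 52.59 lb product B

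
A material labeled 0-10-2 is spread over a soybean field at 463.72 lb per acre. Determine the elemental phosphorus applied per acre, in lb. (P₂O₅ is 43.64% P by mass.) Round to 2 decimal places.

20.24 lb P per acre

P₂O₅ per acre = 463.72 × 10% = 46.372 lb.
Elemental P = 46.372 × 0.4364 = 20.2367 lb per acre.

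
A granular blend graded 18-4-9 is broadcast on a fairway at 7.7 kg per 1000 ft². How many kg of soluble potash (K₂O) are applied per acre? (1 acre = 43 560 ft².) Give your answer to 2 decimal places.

30.19 kg K₂O per acre

K₂O per 1000 ft² = 7.7 × 9% = 0.693 kg.
Convert to per acre: 0.693 × 43.56 = 30.1871 kg.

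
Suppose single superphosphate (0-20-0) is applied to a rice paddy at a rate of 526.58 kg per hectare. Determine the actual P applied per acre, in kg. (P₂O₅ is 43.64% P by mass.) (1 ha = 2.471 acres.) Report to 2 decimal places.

18.60 kg P per acre

P₂O₅ per hectare = 526.58 × 20% = 105.316 kg.
Elemental P = 105.316 × 0.4364 = 45.9599 kg per hectare.
Convert to per acre: 45.9599 × 0.404694 = 18.5997 kg.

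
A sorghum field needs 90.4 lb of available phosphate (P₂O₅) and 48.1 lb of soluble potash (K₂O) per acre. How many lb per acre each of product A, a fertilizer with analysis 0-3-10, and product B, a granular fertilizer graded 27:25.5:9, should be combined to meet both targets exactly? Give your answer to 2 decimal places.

181.12 lb product A, 333.20 lb product B

Per-acre balance (a = product A, b = product B):
P₂O₅: 0.03·a + 0.255·b = 90.4
K₂O: 0.1·a + 0.09·b = 48.1
Solving simultaneously: a = 181.118, b = 333.202.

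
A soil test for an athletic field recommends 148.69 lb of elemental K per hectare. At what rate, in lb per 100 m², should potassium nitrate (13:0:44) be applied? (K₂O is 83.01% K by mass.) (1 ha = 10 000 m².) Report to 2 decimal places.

As K₂O: 148.69 / 0.8301 = 179.123 lb per hectare.
Product per hectare = 179.123 / 44% = 407.098 lb.
Convert to per 100 m²: 407.098 × 0.01 = 4.07098 lb.

4.07 lb of product per hundred sq m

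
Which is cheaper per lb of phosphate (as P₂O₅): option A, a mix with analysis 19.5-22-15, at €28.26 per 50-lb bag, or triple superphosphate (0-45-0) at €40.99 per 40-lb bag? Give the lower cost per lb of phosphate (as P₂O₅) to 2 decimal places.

€2.28 per lb P₂O₅ (triple superphosphate)

option A: P₂O₅ per bag = 50 × 22% = 11 lb; cost = 28.26 / 11 = €2.5691/lb P₂O₅.
triple superphosphate: P₂O₅ per bag = 40 × 45% = 18 lb; cost = 40.99 / 18 = €2.2772/lb P₂O₅.
triple superphosphate is cheaper.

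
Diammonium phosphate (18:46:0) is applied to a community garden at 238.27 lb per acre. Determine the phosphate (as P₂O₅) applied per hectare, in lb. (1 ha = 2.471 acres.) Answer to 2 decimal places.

P₂O₅ per acre = 238.27 × 46% = 109.604 lb.
Convert to per hectare: 109.604 × 2.471 = 270.832 lb.

270.83 lb P₂O₅ per hectare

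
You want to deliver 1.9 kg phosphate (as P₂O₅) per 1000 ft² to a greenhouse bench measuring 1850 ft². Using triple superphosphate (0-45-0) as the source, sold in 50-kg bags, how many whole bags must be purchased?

Product per 1000 ft² = 1.9 / 45% = 4.22222 kg.
Total product = 4.22222 × 1850 / 1000 = 7.81111 kg.
Bags = ⌈7.81111 / 50⌉ = 1.

1 bags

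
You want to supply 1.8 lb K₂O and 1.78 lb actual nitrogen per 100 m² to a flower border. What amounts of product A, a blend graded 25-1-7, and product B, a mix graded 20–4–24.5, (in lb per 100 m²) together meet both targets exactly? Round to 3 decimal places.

1.611 lb product A, 6.887 lb product B

With a, b = lb per 100 m² of product A and product B:
K₂O: 0.07·a + 0.245·b = 1.8
N: 0.25·a + 0.2·b = 1.78
Solving simultaneously: a = 1.61058, b = 6.88677.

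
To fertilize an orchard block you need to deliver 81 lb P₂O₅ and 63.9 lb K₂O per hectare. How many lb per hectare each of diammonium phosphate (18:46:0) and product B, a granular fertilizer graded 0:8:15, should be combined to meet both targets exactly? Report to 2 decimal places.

102.00 lb diammonium phosphate, 426.00 lb product B

Let a = lb of diammonium phosphate, b = lb of product B (per hectare).
P₂O₅: 0.46·a + 0.08·b = 81
K₂O: 0·a + 0.15·b = 63.9
Solving simultaneously: a = 102, b = 426.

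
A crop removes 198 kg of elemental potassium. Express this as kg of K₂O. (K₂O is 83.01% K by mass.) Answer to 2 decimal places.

238.53 kg K₂O

K₂O = 198 / 0.8301 = 238.525 kg.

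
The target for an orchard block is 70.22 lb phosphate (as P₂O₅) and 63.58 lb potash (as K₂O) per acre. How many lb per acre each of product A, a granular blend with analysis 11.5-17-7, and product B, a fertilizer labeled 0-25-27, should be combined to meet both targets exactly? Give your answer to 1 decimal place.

107.9 lb product A, 207.5 lb product B

Per-acre balance (a = product A, b = product B):
P₂O₅: 0.17·a + 0.25·b = 70.22
K₂O: 0.07·a + 0.27·b = 63.58
Solving simultaneously: a = 107.901, b = 207.507.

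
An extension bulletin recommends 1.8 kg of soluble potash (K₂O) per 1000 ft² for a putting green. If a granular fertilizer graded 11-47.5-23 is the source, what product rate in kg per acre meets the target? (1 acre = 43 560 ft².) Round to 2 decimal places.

340.90 kg of product per acre

Product per 1000 ft² = 1.8 / 23% = 7.82609 kg.
Convert to per acre: 7.82609 × 43.56 = 340.904 kg.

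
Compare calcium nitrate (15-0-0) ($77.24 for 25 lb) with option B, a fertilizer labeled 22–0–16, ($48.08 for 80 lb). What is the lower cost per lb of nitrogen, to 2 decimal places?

calcium nitrate: N per bag = 25 × 15% = 3.75 lb; cost = 77.24 / 3.75 = $20.5973/lb N.
option B: N per bag = 80 × 22% = 17.6 lb; cost = 48.08 / 17.6 = $2.7318/lb N.
option B is cheaper.

$2.73 per lb N (option B)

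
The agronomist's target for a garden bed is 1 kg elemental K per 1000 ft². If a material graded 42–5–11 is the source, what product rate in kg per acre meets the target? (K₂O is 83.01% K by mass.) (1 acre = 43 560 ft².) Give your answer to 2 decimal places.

As K₂O: 1 / 0.8301 = 1.20467 kg per 1000 ft².
Product per 1000 ft² = 1.20467 / 11% = 10.9516 kg.
Convert to per acre: 10.9516 × 43.56 = 477.051 kg.

477.05 kg of product per acre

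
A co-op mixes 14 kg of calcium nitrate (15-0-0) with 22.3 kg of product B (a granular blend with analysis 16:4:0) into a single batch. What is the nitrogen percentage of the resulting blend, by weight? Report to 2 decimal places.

15.61% N

Total mass = 14 + 22.3 = 36.3 kg.
N mass = 15%×14 + 16%×22.3 = 5.668 kg.
% N = 5.668 / 36.3 = 15.6143%.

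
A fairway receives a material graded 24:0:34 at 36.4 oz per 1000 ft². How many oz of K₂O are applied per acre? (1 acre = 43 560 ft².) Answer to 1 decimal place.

K₂O per 1000 ft² = 36.4 × 34% = 12.376 oz.
Convert to per acre: 12.376 × 43.56 = 539.099 oz.

539.1 oz K₂O per acre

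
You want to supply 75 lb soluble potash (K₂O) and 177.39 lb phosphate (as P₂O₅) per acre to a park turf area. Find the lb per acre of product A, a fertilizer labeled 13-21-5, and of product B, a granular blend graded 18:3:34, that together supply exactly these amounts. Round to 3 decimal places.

830.652 lb product A, 98.433 lb product B

Per-acre balance (a = product A, b = product B):
K₂O: 0.05·a + 0.34·b = 75
P₂O₅: 0.21·a + 0.03·b = 177.39
Eliminate b: (row1) − 0.34/0.03·(row2) → -2.33·a = -1935.42, so a = 830.6524.
Then b = (177.39 − 0.21·830.6524) / 0.03 = 98.43348.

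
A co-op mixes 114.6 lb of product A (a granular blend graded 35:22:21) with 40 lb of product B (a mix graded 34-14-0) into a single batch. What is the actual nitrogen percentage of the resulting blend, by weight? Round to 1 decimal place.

34.7% N

Total mass = 114.6 + 40 = 154.6 lb.
N mass = 35%×114.6 + 34%×40 = 53.71 lb.
% N = 53.71 / 154.6 = 34.7413%.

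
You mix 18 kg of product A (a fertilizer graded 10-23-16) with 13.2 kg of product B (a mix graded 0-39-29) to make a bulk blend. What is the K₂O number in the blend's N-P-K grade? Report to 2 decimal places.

21.50% K₂O

Total mass = 18 + 13.2 = 31.2 kg.
K₂O mass = 16%×18 + 29%×13.2 = 6.708 kg.
% K₂O = 6.708 / 31.2 = 21.5%.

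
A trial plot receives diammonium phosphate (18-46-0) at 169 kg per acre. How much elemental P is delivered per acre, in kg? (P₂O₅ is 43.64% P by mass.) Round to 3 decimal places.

P₂O₅ per acre = 169 × 46% = 77.74 kg.
Elemental P = 77.74 × 0.4364 = 33.9257 kg per acre.

33.926 kg P per acre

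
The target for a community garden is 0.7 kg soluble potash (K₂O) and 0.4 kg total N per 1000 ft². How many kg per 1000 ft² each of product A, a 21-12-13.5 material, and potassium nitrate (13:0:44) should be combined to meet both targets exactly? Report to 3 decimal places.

With a, b = kg per 1000 ft² of product A and potassium nitrate:
K₂O: 0.135·a + 0.44·b = 0.7
N: 0.21·a + 0.13·b = 0.4
Eliminate b: (row1) − 0.44/0.13·(row2) → -0.575769·a = -0.653846, so a = 1.1356.
Then b = (0.4 − 0.21·1.1356) / 0.13 = 1.24248.

1.136 kg product A, 1.242 kg potassium nitrate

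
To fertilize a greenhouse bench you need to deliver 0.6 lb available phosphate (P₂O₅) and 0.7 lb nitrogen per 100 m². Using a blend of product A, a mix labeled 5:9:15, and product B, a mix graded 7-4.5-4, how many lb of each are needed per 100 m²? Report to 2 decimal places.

With a, b = lb per 100 m² of product A and product B:
P₂O₅: 0.09·a + 0.045·b = 0.6
N: 0.05·a + 0.07·b = 0.7
Eliminate b: (row1) − 0.045/0.07·(row2) → 0.0578571·a = 0.15, so a = 2.59259.
Then b = (0.7 − 0.05·2.59259) / 0.07 = 8.14815.

2.59 lb product A, 8.15 lb product B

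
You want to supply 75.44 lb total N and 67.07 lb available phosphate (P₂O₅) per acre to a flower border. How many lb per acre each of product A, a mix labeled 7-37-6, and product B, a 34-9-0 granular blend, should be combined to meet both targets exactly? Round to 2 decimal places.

134.01 lb product A, 194.29 lb product B

Per-acre balance (a = product A, b = product B):
N: 0.07·a + 0.34·b = 75.44
P₂O₅: 0.37·a + 0.09·b = 67.07
Solving simultaneously: a = 134.01004, b = 194.292.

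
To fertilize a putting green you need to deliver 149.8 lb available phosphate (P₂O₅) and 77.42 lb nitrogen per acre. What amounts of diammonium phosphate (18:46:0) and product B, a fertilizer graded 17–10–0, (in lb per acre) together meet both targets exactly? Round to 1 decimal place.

Per-acre balance (a = diammonium phosphate, b = product B):
P₂O₅: 0.46·a + 0.1·b = 149.8
N: 0.18·a + 0.17·b = 77.42
Solving simultaneously: a = 294.419, b = 143.674.

294.4 lb diammonium phosphate, 143.7 lb product B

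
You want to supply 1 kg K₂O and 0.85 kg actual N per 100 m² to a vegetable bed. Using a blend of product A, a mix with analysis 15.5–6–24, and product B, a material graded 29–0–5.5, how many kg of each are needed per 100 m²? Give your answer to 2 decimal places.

With a, b = kg per 100 m² of product A and product B:
K₂O: 0.24·a + 0.055·b = 1
N: 0.155·a + 0.29·b = 0.85
Eliminate b: (row1) − 0.055/0.29·(row2) → 0.210603·a = 0.838793, so a = 3.98281.
Then b = (0.85 − 0.155·3.98281) / 0.29 = 0.802292.

3.98 kg product A, 0.80 kg product B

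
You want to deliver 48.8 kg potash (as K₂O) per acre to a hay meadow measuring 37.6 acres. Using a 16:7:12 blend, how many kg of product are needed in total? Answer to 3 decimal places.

15290.667 kg

Product per acre = 48.8 / 12% = 406.667 kg.
Total product = 406.667 × 37.6 = 15290.6667 kg.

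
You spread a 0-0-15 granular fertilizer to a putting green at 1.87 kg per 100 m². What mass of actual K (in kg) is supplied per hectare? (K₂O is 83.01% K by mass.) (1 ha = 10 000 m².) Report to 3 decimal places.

23.284 kg K per hectare

K₂O per 100 m² = 1.87 × 15% = 0.2805 kg.
Elemental K = 0.2805 × 0.8301 = 0.232843 kg per 100 m².
Convert to per hectare: 0.232843 × 100 = 23.2843 kg.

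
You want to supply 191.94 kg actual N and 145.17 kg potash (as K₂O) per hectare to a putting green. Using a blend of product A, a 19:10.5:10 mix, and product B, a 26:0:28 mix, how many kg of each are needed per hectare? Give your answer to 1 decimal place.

Let a = kg of product A, b = kg of product B (per hectare).
N: 0.19·a + 0.26·b = 191.94
K₂O: 0.1·a + 0.28·b = 145.17
Eliminate b: (row1) − 0.26/0.28·(row2) → 0.0971429·a = 57.1393, so a = 588.199.
Then b = (145.17 − 0.1·588.199) / 0.28 = 308.393.

588.2 kg product A, 308.4 kg product B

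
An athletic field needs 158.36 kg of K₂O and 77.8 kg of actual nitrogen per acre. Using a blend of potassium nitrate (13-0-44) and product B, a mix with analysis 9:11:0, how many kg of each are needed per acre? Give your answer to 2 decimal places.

With a, b = kg per acre of potassium nitrate and product B:
K₂O: 0.44·a + 0·b = 158.36
N: 0.13·a + 0.09·b = 77.8
Eliminate b: (row1) − 0/0.09·(row2) → 0.44·a = 158.36, so a = 359.909.
Then b = (77.8 − 0.13·359.909) / 0.09 = 344.576.

359.91 kg potassium nitrate, 344.58 kg product B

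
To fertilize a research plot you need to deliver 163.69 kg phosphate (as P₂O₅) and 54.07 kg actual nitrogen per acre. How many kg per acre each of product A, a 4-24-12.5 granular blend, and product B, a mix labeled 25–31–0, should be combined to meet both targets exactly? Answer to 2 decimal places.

Per-acre balance (a = product A, b = product B):
P₂O₅: 0.24·a + 0.31·b = 163.69
N: 0.04·a + 0.25·b = 54.07
Eliminate a: (row1) − 0.24/0.04·(row2) → -1.19·b = -160.73, so b = 135.067.
Back-substitute: a = (163.69 − 0.31·135.067) / 0.24 = 507.5798.

507.58 kg product A, 135.07 kg product B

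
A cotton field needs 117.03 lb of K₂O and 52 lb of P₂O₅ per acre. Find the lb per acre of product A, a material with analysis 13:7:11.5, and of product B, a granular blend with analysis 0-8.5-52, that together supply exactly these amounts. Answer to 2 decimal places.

Let a = lb of product A, b = lb of product B (per acre).
K₂O: 0.115·a + 0.52·b = 117.03
P₂O₅: 0.07·a + 0.085·b = 52
Eliminate b: (row1) − 0.52/0.085·(row2) → -0.313235·a = -201.088, so a = 641.96995.
Then b = (52 − 0.07·641.96995) / 0.085 = 83.0836.

641.97 lb product A, 83.08 lb product B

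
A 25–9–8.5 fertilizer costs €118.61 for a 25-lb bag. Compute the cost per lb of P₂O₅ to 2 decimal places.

€52.72 per lb P₂O₅

P₂O₅ in bag = 25 × 9% = 2.25 lb.
Cost per lb P₂O₅ = €118.61 / 2.25 = €52.7156.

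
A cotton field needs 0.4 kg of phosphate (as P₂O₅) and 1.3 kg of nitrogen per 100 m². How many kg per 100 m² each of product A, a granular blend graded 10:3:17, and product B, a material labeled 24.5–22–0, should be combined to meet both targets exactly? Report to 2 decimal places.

Per-100 m² balance (a = product A, b = product B):
P₂O₅: 0.03·a + 0.22·b = 0.4
N: 0.1·a + 0.245·b = 1.3
Eliminate b: (row1) − 0.22/0.245·(row2) → -0.0597959·a = -0.767347, so a = 12.8328.
Then b = (1.3 − 0.1·12.8328) / 0.245 = 0.0682594.

12.83 kg product A, 0.07 kg product B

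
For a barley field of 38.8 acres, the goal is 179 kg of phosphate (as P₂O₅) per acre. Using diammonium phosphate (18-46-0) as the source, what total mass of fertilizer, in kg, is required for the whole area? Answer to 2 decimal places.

Product per acre = 179 / 46% = 389.13 kg.
Total product = 389.13 × 38.8 = 15098.261 kg.

15098.26 kg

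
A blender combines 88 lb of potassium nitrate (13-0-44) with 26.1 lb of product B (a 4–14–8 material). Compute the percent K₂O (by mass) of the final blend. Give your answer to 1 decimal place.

Total mass = 88 + 26.1 = 114.1 lb.
K₂O mass = 44%×88 + 8%×26.1 = 40.808 lb.
% K₂O = 40.808 / 114.1 = 35.7651%.

35.8% K₂O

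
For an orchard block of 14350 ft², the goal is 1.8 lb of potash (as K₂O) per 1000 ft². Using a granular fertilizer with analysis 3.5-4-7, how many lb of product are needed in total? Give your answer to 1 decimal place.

Product per 1000 ft² = 1.8 / 7% = 25.7143 lb.
Total product = 25.7143 × 14350 / 1000 = 369 lb.

369.0 lb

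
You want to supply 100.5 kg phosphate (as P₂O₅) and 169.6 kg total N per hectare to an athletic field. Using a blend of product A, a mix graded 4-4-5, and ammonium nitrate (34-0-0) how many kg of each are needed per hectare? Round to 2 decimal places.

2512.50 kg product A, 203.24 kg ammonium nitrate

Per-hectare balance (a = product A, b = ammonium nitrate):
P₂O₅: 0.04·a + 0·b = 100.5
N: 0.04·a + 0.34·b = 169.6
From row1: a = (100.5 − 0·b) / 0.04.
Into row2: 0.04·(100.5 − 0·b)/0.04 + 0.34·b = 169.6 → b = 203.235, a = 2512.5.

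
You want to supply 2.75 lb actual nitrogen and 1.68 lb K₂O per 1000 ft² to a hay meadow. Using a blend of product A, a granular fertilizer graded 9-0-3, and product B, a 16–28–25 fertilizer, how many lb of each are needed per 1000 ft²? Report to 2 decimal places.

23.66 lb product A, 3.88 lb product B

Let a = lb of product A, b = lb of product B (per 1000 ft²).
N: 0.09·a + 0.16·b = 2.75
K₂O: 0.03·a + 0.25·b = 1.68
Eliminate b: (row1) − 0.16/0.25·(row2) → 0.0708·a = 1.6748, so a = 23.6554.
Then b = (1.68 − 0.03·23.6554) / 0.25 = 3.88136.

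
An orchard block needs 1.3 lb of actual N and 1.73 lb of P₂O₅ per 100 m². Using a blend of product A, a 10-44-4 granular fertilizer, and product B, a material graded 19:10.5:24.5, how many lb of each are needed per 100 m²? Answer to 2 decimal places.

Per-100 m² balance (a = product A, b = product B):
N: 0.1·a + 0.19·b = 1.3
P₂O₅: 0.44·a + 0.105·b = 1.73
Solving simultaneously: a = 2.62927, b = 5.45828.

2.63 lb product A, 5.46 lb product B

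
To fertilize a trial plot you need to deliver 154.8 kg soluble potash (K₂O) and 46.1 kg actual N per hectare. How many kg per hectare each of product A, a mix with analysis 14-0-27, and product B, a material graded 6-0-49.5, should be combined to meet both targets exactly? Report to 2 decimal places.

254.83 kg product A, 173.73 kg product B

Let a = kg of product A, b = kg of product B (per hectare).
K₂O: 0.27·a + 0.495·b = 154.8
N: 0.14·a + 0.06·b = 46.1
From row1: a = (154.8 − 0.495·b) / 0.27.
Into row2: 0.14·(154.8 − 0.495·b)/0.27 + 0.06·b = 46.1 → b = 173.729, a = 254.831.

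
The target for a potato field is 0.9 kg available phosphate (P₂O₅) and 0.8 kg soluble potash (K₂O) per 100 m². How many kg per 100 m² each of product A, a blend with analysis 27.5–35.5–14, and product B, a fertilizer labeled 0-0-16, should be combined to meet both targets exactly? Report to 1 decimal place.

Per-100 m² balance (a = product A, b = product B):
P₂O₅: 0.355·a + 0·b = 0.9
K₂O: 0.14·a + 0.16·b = 0.8
From row1: a = (0.9 − 0·b) / 0.355.
Into row2: 0.14·(0.9 − 0·b)/0.355 + 0.16·b = 0.8 → b = 2.78169, a = 2.53521.

2.5 kg product A, 2.8 kg product B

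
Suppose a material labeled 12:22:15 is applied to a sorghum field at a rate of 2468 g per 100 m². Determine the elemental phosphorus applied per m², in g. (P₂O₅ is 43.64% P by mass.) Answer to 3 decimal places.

P₂O₅ per 100 m² = 2468 × 22% = 542.96 g.
Elemental P = 542.96 × 0.4364 = 236.948 g per 100 m².
Convert to per m²: 236.948 × 0.01 = 2.36948 g.

2.369 g P per sq m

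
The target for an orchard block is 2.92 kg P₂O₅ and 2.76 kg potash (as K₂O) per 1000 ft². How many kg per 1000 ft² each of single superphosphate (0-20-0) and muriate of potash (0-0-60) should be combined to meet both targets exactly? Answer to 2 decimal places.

With a, b = kg per 1000 ft² of single superphosphate and muriate of potash:
P₂O₅: 0.2·a + 0·b = 2.92
K₂O: 0·a + 0.6·b = 2.76
Solving simultaneously: a = 14.6, b = 4.6.

14.60 kg single superphosphate, 4.60 kg muriate of potash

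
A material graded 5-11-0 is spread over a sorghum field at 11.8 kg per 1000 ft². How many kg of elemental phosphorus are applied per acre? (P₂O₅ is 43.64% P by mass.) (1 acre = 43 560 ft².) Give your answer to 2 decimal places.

24.67 kg P per acre

P₂O₅ per 1000 ft² = 11.8 × 11% = 1.298 kg.
Elemental P = 1.298 × 0.4364 = 0.566447 kg per 1000 ft².
Convert to per acre: 0.566447 × 43.56 = 24.6744 kg.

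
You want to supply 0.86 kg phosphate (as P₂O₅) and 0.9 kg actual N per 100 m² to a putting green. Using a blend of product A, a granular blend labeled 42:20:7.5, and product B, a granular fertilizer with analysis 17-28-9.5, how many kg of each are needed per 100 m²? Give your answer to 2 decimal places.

1.27 kg product A, 2.17 kg product B

Per-100 m² balance (a = product A, b = product B):
P₂O₅: 0.2·a + 0.28·b = 0.86
N: 0.42·a + 0.17·b = 0.9
Eliminate a: (row1) − 0.2/0.42·(row2) → 0.199048·b = 0.431429, so b = 2.16746.
Back-substitute: a = (0.86 − 0.28·2.16746) / 0.2 = 1.26555.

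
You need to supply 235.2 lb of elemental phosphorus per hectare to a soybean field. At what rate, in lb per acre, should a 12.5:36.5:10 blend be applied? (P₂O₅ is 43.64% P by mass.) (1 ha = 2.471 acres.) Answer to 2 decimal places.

597.57 lb of product per acre

As P₂O₅: 235.2 / 0.4364 = 538.955 lb per hectare.
Product per hectare = 538.955 / 36.5% = 1476.59 lb.
Convert to per acre: 1476.59 × 0.404694 = 597.567 lb.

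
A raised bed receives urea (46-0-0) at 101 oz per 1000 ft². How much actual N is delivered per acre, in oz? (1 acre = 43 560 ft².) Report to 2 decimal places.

2023.80 oz N per acre

nitrogen per 1000 ft² = 101 × 46% = 46.46 oz.
Convert to per acre: 46.46 × 43.56 = 2023.798 oz.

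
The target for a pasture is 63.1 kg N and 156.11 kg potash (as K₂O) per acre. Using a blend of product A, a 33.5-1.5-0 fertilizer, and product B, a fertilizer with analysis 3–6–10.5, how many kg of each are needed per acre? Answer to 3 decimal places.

Let a = kg of product A, b = kg of product B (per acre).
N: 0.335·a + 0.03·b = 63.1
K₂O: 0·a + 0.105·b = 156.11
Solving simultaneously: a = 55.2154, b = 1486.7619.

55.215 kg product A, 1486.762 kg product B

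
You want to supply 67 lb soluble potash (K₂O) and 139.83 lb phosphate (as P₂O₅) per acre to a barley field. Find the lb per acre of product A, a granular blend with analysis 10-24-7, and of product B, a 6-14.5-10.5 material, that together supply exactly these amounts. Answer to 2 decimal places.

330.04 lb product A, 418.07 lb product B

Per-acre balance (a = product A, b = product B):
K₂O: 0.07·a + 0.105·b = 67
P₂O₅: 0.24·a + 0.145·b = 139.83
Eliminate b: (row1) − 0.105/0.145·(row2) → -0.103793·a = -34.2562, so a = 330.043.
Then b = (139.83 − 0.24·330.043) / 0.145 = 418.066.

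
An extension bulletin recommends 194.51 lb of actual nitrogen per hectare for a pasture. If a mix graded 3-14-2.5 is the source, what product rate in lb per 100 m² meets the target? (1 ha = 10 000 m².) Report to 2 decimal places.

64.84 lb of product per hundred sq m

Product per hectare = 194.51 / 3% = 6483.67 lb.
Convert to per 100 m²: 6483.67 × 0.01 = 64.8367 lb.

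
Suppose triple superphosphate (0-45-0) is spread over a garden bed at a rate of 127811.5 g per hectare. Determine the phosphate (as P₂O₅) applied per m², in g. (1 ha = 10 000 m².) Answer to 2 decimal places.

P₂O₅ per hectare = 127811.5 × 45% = 57515.2 g.
Convert to per m²: 57515.2 × 0.0001 = 5.75152 g.

5.75 g P₂O₅ per sq m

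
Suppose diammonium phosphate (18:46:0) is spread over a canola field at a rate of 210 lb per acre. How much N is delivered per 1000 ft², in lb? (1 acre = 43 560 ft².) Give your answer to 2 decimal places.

0.87 lb N per thousand sq ft

nitrogen per acre = 210 × 18% = 37.8 lb.
Convert to per 1000 ft²: 37.8 × 0.0229568 = 0.867769 lb.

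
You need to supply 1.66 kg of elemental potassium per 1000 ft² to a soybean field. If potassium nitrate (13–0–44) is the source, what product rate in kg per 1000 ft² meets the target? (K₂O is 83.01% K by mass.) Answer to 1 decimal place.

4.5 kg of product per thousand sq ft

As K₂O: 1.66 / 0.8301 = 1.99976 kg per 1000 ft².
Product per 1000 ft² = 1.99976 / 44% = 4.54491 kg.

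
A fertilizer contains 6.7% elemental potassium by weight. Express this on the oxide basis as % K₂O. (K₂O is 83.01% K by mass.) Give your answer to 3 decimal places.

%K₂O = 6.7 / 0.8301 = 8.07132%.

8.071% K₂O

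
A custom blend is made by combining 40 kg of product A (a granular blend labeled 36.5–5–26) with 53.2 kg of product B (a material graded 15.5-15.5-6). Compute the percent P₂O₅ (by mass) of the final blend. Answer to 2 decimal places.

10.99% P₂O₅

Total mass = 40 + 53.2 = 93.2 kg.
P₂O₅ mass = 5%×40 + 15.5%×53.2 = 10.246 kg.
% P₂O₅ = 10.246 / 93.2 = 10.9936%.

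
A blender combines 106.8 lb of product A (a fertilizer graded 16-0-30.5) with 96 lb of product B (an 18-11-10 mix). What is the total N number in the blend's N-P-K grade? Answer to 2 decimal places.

Total mass = 106.8 + 96 = 202.8 lb.
N mass = 16%×106.8 + 18%×96 = 34.368 lb.
% N = 34.368 / 202.8 = 16.9467%.

16.95% N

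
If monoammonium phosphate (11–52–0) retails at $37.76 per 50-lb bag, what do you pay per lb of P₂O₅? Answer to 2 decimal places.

$1.45 per lb P₂O₅

P₂O₅ in bag = 50 × 52% = 26 lb.
Cost per lb P₂O₅ = $37.76 / 26 = $1.4523.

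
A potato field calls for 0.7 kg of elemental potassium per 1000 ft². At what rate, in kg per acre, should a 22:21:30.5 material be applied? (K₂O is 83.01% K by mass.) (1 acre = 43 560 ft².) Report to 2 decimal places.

As K₂O: 0.7 / 0.8301 = 0.843272 kg per 1000 ft².
Product per 1000 ft² = 0.843272 / 30.5% = 2.76483 kg.
Convert to per acre: 2.76483 × 43.56 = 120.436 kg.

120.44 kg of product per acre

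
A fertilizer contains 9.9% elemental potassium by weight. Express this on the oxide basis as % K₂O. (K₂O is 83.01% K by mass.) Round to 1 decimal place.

11.9% K₂O

%K₂O = 9.9 / 0.8301 = 11.9263%.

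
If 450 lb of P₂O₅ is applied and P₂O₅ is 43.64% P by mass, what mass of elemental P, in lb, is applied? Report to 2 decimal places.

P = 450 × 0.4364 = 196.38 lb.

196.38 lb P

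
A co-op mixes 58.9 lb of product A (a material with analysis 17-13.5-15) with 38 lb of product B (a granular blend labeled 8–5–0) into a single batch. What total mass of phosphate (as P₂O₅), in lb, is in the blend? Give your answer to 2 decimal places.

P₂O₅ mass = 13.5%×58.9 + 5%×38 = 9.8515 lb.

9.85 lb P₂O₅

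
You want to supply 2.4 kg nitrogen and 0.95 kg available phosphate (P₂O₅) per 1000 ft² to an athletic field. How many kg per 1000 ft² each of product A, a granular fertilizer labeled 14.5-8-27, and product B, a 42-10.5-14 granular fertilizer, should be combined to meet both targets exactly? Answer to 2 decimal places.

8.00 kg product A, 2.95 kg product B

With a, b = kg per 1000 ft² of product A and product B:
N: 0.145·a + 0.42·b = 2.4
P₂O₅: 0.08·a + 0.105·b = 0.95
Solving simultaneously: a = 8, b = 2.95238.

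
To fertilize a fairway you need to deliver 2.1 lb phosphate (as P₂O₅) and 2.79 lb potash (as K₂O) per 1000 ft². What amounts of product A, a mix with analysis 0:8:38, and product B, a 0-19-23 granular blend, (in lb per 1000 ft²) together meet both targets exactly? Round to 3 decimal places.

Per-1000 ft² balance (a = product A, b = product B):
P₂O₅: 0.08·a + 0.19·b = 2.1
K₂O: 0.38·a + 0.23·b = 2.79
Solving simultaneously: a = 0.875465, b = 10.68401.

0.875 lb product A, 10.684 lb product B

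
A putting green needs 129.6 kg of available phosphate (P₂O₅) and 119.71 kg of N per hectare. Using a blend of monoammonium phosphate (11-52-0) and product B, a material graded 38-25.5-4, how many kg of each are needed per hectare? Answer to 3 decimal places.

110.421 kg monoammonium phosphate, 283.062 kg product B

Per-hectare balance (a = monoammonium phosphate, b = product B):
P₂O₅: 0.52·a + 0.255·b = 129.6
N: 0.11·a + 0.38·b = 119.71
Solving simultaneously: a = 110.4214, b = 283.0622.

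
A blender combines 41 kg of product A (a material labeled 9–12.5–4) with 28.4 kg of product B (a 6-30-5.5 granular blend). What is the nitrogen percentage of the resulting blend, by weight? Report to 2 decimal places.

Total mass = 41 + 28.4 = 69.4 kg.
N mass = 9%×41 + 6%×28.4 = 5.394 kg.
% N = 5.394 / 69.4 = 7.77233%.

7.77% N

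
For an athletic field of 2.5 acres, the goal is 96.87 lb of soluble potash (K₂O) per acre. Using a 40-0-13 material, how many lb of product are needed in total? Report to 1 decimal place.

Product per acre = 96.87 / 13% = 745.154 lb.
Total product = 745.154 × 2.5 = 1862.88 lb.

1862.9 lb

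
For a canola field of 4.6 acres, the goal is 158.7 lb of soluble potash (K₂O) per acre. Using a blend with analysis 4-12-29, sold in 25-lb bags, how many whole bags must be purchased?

101 bags

Product per acre = 158.7 / 29% = 547.241 lb.
Total product = 547.241 × 4.6 = 2517.31 lb.
Bags = ⌈2517.31 / 25⌉ = 101.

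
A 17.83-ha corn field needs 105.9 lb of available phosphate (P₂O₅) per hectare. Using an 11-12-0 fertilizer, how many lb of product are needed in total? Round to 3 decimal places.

Product per hectare = 105.9 / 12% = 882.5 lb.
Total product = 882.5 × 17.83 = 15734.975 lb.

15734.975 lb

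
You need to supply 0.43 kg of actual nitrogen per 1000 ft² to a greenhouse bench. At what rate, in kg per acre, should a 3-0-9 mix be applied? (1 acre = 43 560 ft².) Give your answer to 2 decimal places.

624.36 kg of product per acre

Product per 1000 ft² = 0.43 / 3% = 14.3333 kg.
Convert to per acre: 14.3333 × 43.56 = 624.36 kg.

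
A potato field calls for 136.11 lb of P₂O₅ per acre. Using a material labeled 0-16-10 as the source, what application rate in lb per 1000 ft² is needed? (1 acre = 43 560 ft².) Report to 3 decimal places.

Product per acre = 136.11 / 16% = 850.688 lb.
Convert to per 1000 ft²: 850.688 × 0.0229568 = 19.5291 lb.

19.529 lb of product per thousand sq ft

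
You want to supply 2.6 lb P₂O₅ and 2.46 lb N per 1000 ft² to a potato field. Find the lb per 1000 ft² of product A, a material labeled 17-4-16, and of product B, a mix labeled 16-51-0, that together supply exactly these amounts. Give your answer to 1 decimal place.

Per-1000 ft² balance (a = product A, b = product B):
P₂O₅: 0.04·a + 0.51·b = 2.6
N: 0.17·a + 0.16·b = 2.46
Eliminate b: (row1) − 0.51/0.16·(row2) → -0.501875·a = -5.24125, so a = 10.4433.
Then b = (2.46 − 0.17·10.4433) / 0.16 = 4.27895.

10.4 lb product A, 4.3 lb product B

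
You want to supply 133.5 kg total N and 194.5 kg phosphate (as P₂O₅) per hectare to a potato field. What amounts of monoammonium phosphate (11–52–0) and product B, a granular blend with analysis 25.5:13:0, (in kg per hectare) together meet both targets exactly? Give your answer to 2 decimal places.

Per-hectare balance (a = monoammonium phosphate, b = product B):
N: 0.11·a + 0.255·b = 133.5
P₂O₅: 0.52·a + 0.13·b = 194.5
Solving simultaneously: a = 272.549, b = 405.959.

272.55 kg monoammonium phosphate, 405.96 kg product B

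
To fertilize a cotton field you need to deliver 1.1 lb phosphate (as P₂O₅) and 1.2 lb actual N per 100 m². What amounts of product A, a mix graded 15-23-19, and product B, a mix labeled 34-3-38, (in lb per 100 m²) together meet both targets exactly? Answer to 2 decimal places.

Let a = lb of product A, b = lb of product B (per 100 m²).
P₂O₅: 0.23·a + 0.03·b = 1.1
N: 0.15·a + 0.34·b = 1.2
Eliminate b: (row1) − 0.03/0.34·(row2) → 0.216765·a = 0.994118, so a = 4.58616.
Then b = (1.2 − 0.15·4.58616) / 0.34 = 1.50611.

4.59 lb product A, 1.51 lb product B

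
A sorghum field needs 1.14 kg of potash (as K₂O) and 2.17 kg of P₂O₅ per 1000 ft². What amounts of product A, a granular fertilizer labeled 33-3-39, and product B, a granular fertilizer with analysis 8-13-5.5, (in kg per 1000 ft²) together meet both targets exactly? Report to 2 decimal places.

With a, b = kg per 1000 ft² of product A and product B:
K₂O: 0.39·a + 0.055·b = 1.14
P₂O₅: 0.03·a + 0.13·b = 2.17
Eliminate b: (row1) − 0.055/0.13·(row2) → 0.377308·a = 0.221923, so a = 0.588175.
Then b = (2.17 − 0.03·0.588175) / 0.13 = 16.5566.

0.59 kg product A, 16.56 kg product B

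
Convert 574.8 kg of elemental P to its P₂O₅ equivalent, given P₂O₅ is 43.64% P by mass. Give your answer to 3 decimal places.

1317.140 kg P₂O₅

P₂O₅ = 574.8 / 0.4364 = 1317.1402 kg.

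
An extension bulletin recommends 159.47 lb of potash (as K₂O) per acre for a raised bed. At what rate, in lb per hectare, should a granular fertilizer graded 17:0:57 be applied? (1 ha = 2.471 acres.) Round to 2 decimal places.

691.32 lb of product per hectare

Product per acre = 159.47 / 57% = 279.772 lb.
Convert to per hectare: 279.772 × 2.471 = 691.316 lb.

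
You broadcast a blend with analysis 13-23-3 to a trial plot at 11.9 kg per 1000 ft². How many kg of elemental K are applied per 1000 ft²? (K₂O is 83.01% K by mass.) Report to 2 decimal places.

K₂O per 1000 ft² = 11.9 × 3% = 0.357 kg.
Elemental K = 0.357 × 0.8301 = 0.296346 kg per 1000 ft².

0.30 kg K per thousand sq ft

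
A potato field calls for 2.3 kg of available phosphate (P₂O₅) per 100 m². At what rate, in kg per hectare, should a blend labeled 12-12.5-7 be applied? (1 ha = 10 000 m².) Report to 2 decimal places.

1840.00 kg of product per hectare

Product per 100 m² = 2.3 / 12.5% = 18.4 kg.
Convert to per hectare: 18.4 × 100 = 1840 kg.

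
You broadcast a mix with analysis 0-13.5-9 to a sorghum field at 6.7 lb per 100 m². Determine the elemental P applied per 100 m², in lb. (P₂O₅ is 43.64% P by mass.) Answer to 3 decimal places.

P₂O₅ per 100 m² = 6.7 × 13.5% = 0.9045 lb.
Elemental P = 0.9045 × 0.4364 = 0.394724 lb per 100 m².

0.395 lb P per hundred sq m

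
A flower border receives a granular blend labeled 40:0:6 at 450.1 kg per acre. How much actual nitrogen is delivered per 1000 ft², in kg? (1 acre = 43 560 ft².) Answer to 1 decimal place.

nitrogen per acre = 450.1 × 40% = 180.04 kg.
Convert to per 1000 ft²: 180.04 × 0.0229568 = 4.13315 kg.

4.1 kg N per thousand sq ft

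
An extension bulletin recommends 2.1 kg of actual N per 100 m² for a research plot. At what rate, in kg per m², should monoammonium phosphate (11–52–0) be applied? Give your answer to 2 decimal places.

0.19 kg of product per sq m

Product per 100 m² = 2.1 / 11% = 19.0909 kg.
Convert to per m²: 19.0909 × 0.01 = 0.190909 kg.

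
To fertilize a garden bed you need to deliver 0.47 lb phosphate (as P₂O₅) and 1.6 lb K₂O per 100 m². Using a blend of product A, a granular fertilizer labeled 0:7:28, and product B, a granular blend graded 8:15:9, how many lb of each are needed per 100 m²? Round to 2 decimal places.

5.54 lb product A, 0.55 lb product B

Per-100 m² balance (a = product A, b = product B):
P₂O₅: 0.07·a + 0.15·b = 0.47
K₂O: 0.28·a + 0.09·b = 1.6
Eliminate b: (row1) − 0.15/0.09·(row2) → -0.396667·a = -2.19667, so a = 5.53782.
Then b = (1.6 − 0.28·5.53782) / 0.09 = 0.54902.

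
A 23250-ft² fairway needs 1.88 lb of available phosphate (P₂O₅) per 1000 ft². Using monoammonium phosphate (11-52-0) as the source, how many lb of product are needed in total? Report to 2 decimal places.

84.06 lb

Product per 1000 ft² = 1.88 / 52% = 3.61538 lb.
Total product = 3.61538 × 23250 / 1000 = 84.0577 lb.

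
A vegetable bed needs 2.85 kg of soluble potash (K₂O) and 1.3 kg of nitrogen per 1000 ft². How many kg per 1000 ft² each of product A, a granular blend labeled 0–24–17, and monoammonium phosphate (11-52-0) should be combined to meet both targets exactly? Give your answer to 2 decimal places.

16.76 kg product A, 11.82 kg monoammonium phosphate

With a, b = kg per 1000 ft² of product A and monoammonium phosphate:
K₂O: 0.17·a + 0·b = 2.85
N: 0·a + 0.11·b = 1.3
Solving simultaneously: a = 16.7647, b = 11.8182.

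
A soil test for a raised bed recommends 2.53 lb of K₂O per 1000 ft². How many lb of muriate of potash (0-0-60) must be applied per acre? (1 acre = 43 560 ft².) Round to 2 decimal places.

183.68 lb of product per acre

Product per 1000 ft² = 2.53 / 60% = 4.21667 lb.
Convert to per acre: 4.21667 × 43.56 = 183.678 lb.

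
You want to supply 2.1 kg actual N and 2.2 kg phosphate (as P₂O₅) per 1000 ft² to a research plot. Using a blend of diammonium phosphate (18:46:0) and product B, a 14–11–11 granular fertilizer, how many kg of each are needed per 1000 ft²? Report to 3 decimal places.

1.726 kg diammonium phosphate, 12.780 kg product B

Per-1000 ft² balance (a = diammonium phosphate, b = product B):
N: 0.18·a + 0.14·b = 2.1
P₂O₅: 0.46·a + 0.11·b = 2.2
Eliminate a: (row1) − 0.18/0.46·(row2) → 0.0969565·b = 1.23913, so b = 12.7803.
Back-substitute: a = (2.1 − 0.14·12.7803) / 0.18 = 1.72646.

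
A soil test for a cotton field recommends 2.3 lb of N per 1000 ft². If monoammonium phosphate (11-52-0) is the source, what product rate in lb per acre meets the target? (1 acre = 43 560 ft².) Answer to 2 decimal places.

Product per 1000 ft² = 2.3 / 11% = 20.9091 lb.
Convert to per acre: 20.9091 × 43.56 = 910.8 lb.

910.80 lb of product per acre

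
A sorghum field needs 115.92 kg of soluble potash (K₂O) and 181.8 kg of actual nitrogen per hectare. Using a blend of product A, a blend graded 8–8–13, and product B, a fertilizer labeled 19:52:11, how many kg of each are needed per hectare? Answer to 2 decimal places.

Per-hectare balance (a = product A, b = product B):
K₂O: 0.13·a + 0.11·b = 115.92
N: 0.08·a + 0.19·b = 181.8
Eliminate b: (row1) − 0.11/0.19·(row2) → 0.0836842·a = 10.6674, so a = 127.472.
Then b = (181.8 − 0.08·127.472) / 0.19 = 903.1698.

127.47 kg product A, 903.17 kg product B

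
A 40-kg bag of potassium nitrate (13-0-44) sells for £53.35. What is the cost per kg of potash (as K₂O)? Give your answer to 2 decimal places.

£3.03 per kg K₂O

K₂O in bag = 40 × 44% = 17.6 kg.
Cost per kg K₂O = £53.35 / 17.6 = £3.0312.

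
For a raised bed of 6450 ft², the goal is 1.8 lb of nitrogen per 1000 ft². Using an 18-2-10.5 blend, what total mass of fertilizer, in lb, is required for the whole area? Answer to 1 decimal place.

Product per 1000 ft² = 1.8 / 18% = 10 lb.
Total product = 10 × 6450 / 1000 = 64.5 lb.

64.5 lb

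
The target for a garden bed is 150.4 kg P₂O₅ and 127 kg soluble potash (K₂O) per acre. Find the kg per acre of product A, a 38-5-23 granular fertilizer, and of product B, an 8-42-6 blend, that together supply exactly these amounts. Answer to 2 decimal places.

473.46 kg product A, 301.73 kg product B

Let a = kg of product A, b = kg of product B (per acre).
P₂O₅: 0.05·a + 0.42·b = 150.4
K₂O: 0.23·a + 0.06·b = 127
Eliminate a: (row1) − 0.05/0.23·(row2) → 0.406957·b = 122.791, so b = 301.731.
Back-substitute: a = (150.4 − 0.42·301.731) / 0.05 = 473.462.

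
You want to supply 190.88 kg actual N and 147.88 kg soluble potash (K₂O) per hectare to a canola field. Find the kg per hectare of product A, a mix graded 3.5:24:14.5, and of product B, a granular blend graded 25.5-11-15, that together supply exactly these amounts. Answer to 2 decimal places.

Per-hectare balance (a = product A, b = product B):
N: 0.035·a + 0.255·b = 190.88
K₂O: 0.145·a + 0.15·b = 147.88
Eliminate b: (row1) − 0.255/0.15·(row2) → -0.2115·a = -60.516, so a = 286.128.
Then b = (147.88 − 0.145·286.128) / 0.15 = 709.277.

286.13 kg product A, 709.28 kg product B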